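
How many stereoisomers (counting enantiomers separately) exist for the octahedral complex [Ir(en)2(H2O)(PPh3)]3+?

3

Each en is bidentate and must span two cis positions.
Systematic placement gives 2 geometric isomers: H2O and PPh3 mutually trans; H2O and PPh3 mutually cis (chiral).
One of these lacks any improper symmetry element and so occurs as an enantiomeric pair, giving 2 + 1 = 3 stereoisomers in total.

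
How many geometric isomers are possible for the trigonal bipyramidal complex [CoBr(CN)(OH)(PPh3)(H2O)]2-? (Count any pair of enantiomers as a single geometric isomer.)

10

In a trigonal bipyramid the two axial positions differ from the three equatorial ones.
Exhaustive case analysis gives 10 geometric isomers.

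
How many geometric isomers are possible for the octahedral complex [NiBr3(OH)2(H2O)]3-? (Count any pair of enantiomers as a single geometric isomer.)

Working through the distinct placements yields 3 geometric isomers: Br mer, OH trans; Br mer, OH cis; Br fac, OH cis.

3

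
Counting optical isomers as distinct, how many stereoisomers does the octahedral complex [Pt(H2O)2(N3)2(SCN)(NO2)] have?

In an octahedral complex each vertex has one trans partner and four cis neighbours.
The distinct arrangements are (6 in all): H2O trans, N3 trans; H2O trans, N3 cis; H2O cis, N3 cis (3 arrangements, 2 chiral); H2O cis, N3 trans.
Of these, 2 lack any improper symmetry element and so occur as enantiomeric pairs, giving 6 + 2 = 8 stereoisomers in total.

8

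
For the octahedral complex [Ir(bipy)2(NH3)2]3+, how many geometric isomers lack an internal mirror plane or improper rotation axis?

1

Each bipy is bidentate and must span two cis positions.
Systematic placement gives 2 geometric isomers: NH3 trans; NH3 cis (chiral).
One of these lacks any improper symmetry element and so occurs as an enantiomeric pair, giving 2 + 1 = 3 stereoisomers in total.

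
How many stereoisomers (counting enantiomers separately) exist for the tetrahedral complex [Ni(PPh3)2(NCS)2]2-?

1

In a tetrahedral complex all four positions are equivalent and every pair of ligands is adjacent — there is no cis/trans distinction.
Only one geometric arrangement is possible.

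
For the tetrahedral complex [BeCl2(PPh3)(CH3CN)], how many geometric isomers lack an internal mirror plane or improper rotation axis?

All four vertices of a tetrahedron are equivalent and mutually adjacent, so cis/trans isomerism cannot arise.
Only one geometric arrangement is possible.

0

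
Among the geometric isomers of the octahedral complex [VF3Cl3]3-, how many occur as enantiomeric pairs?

The six octahedral sites form three mutually perpendicular trans pairs.
The distinct arrangements are (2 in all): F mer; F fac.
Each arrangement has an internal mirror plane or centre of symmetry, so none is chiral.

0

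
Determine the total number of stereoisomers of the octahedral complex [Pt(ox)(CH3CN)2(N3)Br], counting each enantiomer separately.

The six octahedral sites form three mutually perpendicular trans pairs.
Each ox is bidentate and must span two cis positions.
The distinct arrangements are (4 in all): CH3CN cis (3 arrangements, 2 chiral); CH3CN trans.
Of these, 2 lack any improper symmetry element and so occur as enantiomeric pairs, giving 4 + 2 = 6 stereoisomers in total.

6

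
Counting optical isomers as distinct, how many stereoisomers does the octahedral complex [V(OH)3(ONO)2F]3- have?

The six octahedral sites form three mutually perpendicular trans pairs.
Working through the distinct placements yields 3 geometric isomers: OH mer, ONO trans; OH fac, ONO cis; OH mer, ONO cis.
Each arrangement has an internal mirror plane or centre of symmetry, so none is chiral.

3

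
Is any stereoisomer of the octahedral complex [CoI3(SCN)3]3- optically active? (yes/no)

no

Working through the distinct placements yields 2 geometric isomers: I mer; I fac.
Each arrangement has an internal mirror plane or centre of symmetry, so none is chiral.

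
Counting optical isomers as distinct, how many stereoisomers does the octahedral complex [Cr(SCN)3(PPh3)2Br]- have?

The six octahedral sites form three mutually perpendicular trans pairs.
The distinct arrangements are (3 in all): SCN mer, PPh3 cis; SCN mer, PPh3 trans; SCN fac, PPh3 cis.
Each arrangement has an internal mirror plane or centre of symmetry, so none is chiral.

3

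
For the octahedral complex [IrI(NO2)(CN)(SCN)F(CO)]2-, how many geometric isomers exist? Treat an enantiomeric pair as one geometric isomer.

15

In an octahedral complex each vertex has one trans partner and four cis neighbours.
Exhaustive case analysis gives 15 geometric isomers.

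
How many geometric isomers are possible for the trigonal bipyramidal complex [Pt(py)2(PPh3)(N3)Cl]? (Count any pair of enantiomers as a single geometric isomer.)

Placing the ligands in turn and identifying arrangements related by rotation or reflection leaves 7 distinct geometric isomers.

7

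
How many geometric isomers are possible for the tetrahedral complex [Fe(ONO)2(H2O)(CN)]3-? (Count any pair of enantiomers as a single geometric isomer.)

1

Only one geometric arrangement is possible.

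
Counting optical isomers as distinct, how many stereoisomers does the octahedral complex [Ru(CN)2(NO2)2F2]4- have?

6

The six octahedral sites form three mutually perpendicular trans pairs.
There are 5 geometric isomers: CN trans, NO2 trans, F trans; CN trans, NO2 cis, F cis; CN cis, NO2 trans, F cis; CN cis, NO2 cis, F cis (chiral); CN cis, NO2 cis, F trans.
One of these lacks any improper symmetry element and so occurs as an enantiomeric pair, giving 5 + 1 = 6 stereoisomers in total.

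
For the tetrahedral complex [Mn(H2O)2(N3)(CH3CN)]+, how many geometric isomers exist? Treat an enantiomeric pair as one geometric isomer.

All four vertices of a tetrahedron are equivalent and mutually adjacent, so cis/trans isomerism cannot arise.
Only one geometric arrangement is possible.

1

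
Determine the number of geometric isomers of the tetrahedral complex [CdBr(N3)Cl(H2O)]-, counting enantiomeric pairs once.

Only one geometric arrangement is possible; it has no improper symmetry element, so it exists as a pair of enantiomers (2 stereoisomers).

1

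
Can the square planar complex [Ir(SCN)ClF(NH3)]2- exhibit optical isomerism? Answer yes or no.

A square has two trans pairs of vertices; adjacent vertices are cis.
The distinct arrangements are (3 in all): (Cl/NH3 trans, F/SCN trans); (Cl/SCN trans, F/NH3 trans); (Cl/F trans, NH3/SCN trans).
Each arrangement has an internal mirror plane or centre of symmetry, so none is chiral.

no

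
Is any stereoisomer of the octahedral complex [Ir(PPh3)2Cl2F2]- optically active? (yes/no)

The six octahedral sites form three mutually perpendicular trans pairs.
The distinct arrangements are (5 in all): PPh3 trans, Cl trans, F trans; PPh3 cis, Cl trans, F cis; PPh3 trans, Cl cis, F cis; PPh3 cis, Cl cis, F cis (chiral); PPh3 cis, Cl cis, F trans.
One of these lacks any improper symmetry element and so occurs as an enantiomeric pair, giving 5 + 1 = 6 stereoisomers in total.

yes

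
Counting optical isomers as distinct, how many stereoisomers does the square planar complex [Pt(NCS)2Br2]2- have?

2

In a square planar complex each vertex has one trans partner and two cis neighbours.
The distinct arrangements are (2 in all): NCS cis; NCS trans.
Each arrangement has an internal mirror plane or centre of symmetry, so none is chiral.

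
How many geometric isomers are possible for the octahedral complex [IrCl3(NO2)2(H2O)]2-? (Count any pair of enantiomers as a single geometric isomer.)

In an octahedral complex each vertex has one trans partner and four cis neighbours.
The distinct arrangements are (3 in all): Cl mer, NO2 trans; Cl mer, NO2 cis; Cl fac, NO2 cis.

3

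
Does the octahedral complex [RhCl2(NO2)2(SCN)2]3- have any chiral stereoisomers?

yes

The six octahedral sites form three mutually perpendicular trans pairs.
Systematic placement gives 5 geometric isomers: Cl trans, NO2 trans, SCN trans; Cl trans, NO2 cis, SCN cis; Cl cis, NO2 cis, SCN trans; Cl cis, NO2 cis, SCN cis (chiral); Cl cis, NO2 trans, SCN cis.
One of these lacks any improper symmetry element and so occurs as an enantiomeric pair, giving 5 + 1 = 6 stereoisomers in total.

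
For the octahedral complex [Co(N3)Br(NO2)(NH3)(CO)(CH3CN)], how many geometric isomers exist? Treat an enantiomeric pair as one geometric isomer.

15

An octahedron has six vertices in three trans pairs; every non-trans pair is cis.
Placing the ligands in turn and identifying arrangements related by rotation or reflection leaves 15 distinct geometric isomers.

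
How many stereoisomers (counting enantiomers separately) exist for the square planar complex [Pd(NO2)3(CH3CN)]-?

In a square planar complex each vertex has one trans partner and two cis neighbours.
Only one geometric arrangement is possible.

1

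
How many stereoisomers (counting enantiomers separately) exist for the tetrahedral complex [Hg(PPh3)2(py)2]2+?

1

In a tetrahedral complex all four positions are equivalent and every pair of ligands is adjacent — there is no cis/trans distinction.
Only one geometric arrangement is possible.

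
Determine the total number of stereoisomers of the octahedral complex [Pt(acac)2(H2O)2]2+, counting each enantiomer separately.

In an octahedral complex each vertex has one trans partner and four cis neighbours.
Each acac is bidentate and must span two cis positions.
There are 2 geometric isomers: H2O trans; H2O cis (chiral).
One of these lacks any improper symmetry element and so occurs as an enantiomeric pair, giving 2 + 1 = 3 stereoisomers in total.

3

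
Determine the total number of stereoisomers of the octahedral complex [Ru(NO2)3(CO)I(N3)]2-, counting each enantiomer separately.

In an octahedral complex each vertex has one trans partner and four cis neighbours.
Working through the distinct placements yields 4 geometric isomers: NO2 mer (3 arrangements); NO2 fac (chiral).
One of these lacks any improper symmetry element and so occurs as an enantiomeric pair, giving 4 + 1 = 5 stereoisomers in total.

5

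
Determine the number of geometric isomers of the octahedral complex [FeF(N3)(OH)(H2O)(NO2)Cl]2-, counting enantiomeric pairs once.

The six octahedral sites form three mutually perpendicular trans pairs.
Systematic enumeration (placing each ligand type in turn and discarding arrangements equivalent by rotation or reflection) gives 15 geometric isomers.

15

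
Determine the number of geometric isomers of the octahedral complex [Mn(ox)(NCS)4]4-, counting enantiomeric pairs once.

Each ox is bidentate and must span two cis positions.
Only one geometric arrangement is possible.

1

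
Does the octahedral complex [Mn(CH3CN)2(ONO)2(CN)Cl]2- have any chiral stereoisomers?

yes

In an octahedral complex each vertex has one trans partner and four cis neighbours.
Working through the distinct placements yields 6 geometric isomers: CH3CN trans, ONO trans; CH3CN trans, ONO cis; CH3CN cis, ONO trans; CH3CN cis, ONO cis (3 arrangements, 2 chiral).
Of these, 2 lack any improper symmetry element and so occur as enantiomeric pairs, giving 6 + 2 = 8 stereoisomers in total.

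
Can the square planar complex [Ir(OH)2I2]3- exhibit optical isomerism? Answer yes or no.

no

A square has two trans pairs of vertices; adjacent vertices are cis.
Working through the distinct placements yields 2 geometric isomers: OH cis; OH trans.
Each arrangement has an internal mirror plane or centre of symmetry, so none is chiral.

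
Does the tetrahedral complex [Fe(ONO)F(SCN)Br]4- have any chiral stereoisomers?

yes

Only one geometric arrangement is possible; it has no improper symmetry element, so it exists as a pair of enantiomers (2 stereoisomers).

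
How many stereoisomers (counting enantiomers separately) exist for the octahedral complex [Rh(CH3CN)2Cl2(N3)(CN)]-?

Working through the distinct placements yields 6 geometric isomers: CH3CN trans, Cl cis; CH3CN trans, Cl trans; CH3CN cis, Cl cis (3 arrangements, 2 chiral); CH3CN cis, Cl trans.
Of these, 2 lack any improper symmetry element and so occur as enantiomeric pairs, giving 6 + 2 = 8 stereoisomers in total.

8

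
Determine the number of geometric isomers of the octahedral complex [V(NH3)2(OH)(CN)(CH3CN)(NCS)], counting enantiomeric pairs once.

9

An octahedron has six vertices in three trans pairs; every non-trans pair is cis.
Exhaustive case analysis gives 9 geometric isomers.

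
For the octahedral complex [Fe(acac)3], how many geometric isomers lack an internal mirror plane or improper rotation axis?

An octahedron has six vertices in three trans pairs; every non-trans pair is cis.
Each acac is bidentate and must span two cis positions.
Only one geometric arrangement is possible; it has no improper symmetry element, so it exists as a pair of enantiomers (2 stereoisomers).

1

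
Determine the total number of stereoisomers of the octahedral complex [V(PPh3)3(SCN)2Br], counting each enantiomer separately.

3

In an octahedral complex each vertex has one trans partner and four cis neighbours.
Working through the distinct placements yields 3 geometric isomers: PPh3 mer, SCN trans; PPh3 fac, SCN cis; PPh3 mer, SCN cis.
Each arrangement has an internal mirror plane or centre of symmetry, so none is chiral.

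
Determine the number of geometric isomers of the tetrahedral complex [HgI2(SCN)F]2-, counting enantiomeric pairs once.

Only one geometric arrangement is possible.

1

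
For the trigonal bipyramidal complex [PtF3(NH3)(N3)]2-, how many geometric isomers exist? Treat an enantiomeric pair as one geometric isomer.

A trigonal bipyramid has two axial and three equatorial sites, which are chemically inequivalent.
There are 4 geometric isomers: NH3 equatorial, N3 equatorial; NH3 equatorial, N3 axial; NH3 axial, N3 equatorial; NH3 axial, N3 axial.

4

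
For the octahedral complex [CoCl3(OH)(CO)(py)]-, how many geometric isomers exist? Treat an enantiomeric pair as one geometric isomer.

4

The six octahedral sites form three mutually perpendicular trans pairs.
The distinct arrangements are (4 in all): Cl mer (3 arrangements); Cl fac (chiral).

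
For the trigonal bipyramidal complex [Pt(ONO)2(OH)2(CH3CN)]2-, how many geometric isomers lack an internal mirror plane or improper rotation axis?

In a trigonal bipyramid the two axial positions differ from the three equatorial ones.
Exhaustive case analysis gives 5 geometric isomers.
One of these lacks any improper symmetry element and so occurs as an enantiomeric pair, giving 5 + 1 = 6 stereoisomers in total.

1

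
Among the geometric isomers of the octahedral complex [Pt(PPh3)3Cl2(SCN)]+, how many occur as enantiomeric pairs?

0

The distinct arrangements are (3 in all): PPh3 mer, Cl trans; PPh3 fac, Cl cis; PPh3 mer, Cl cis.
Each arrangement has an internal mirror plane or centre of symmetry, so none is chiral.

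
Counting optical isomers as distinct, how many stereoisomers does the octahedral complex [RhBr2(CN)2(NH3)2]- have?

Systematic placement gives 5 geometric isomers: Br trans, CN trans, NH3 trans; Br trans, CN cis, NH3 cis; Br cis, CN cis, NH3 trans; Br cis, CN cis, NH3 cis (chiral); Br cis, CN trans, NH3 cis.
One of these lacks any improper symmetry element and so occurs as an enantiomeric pair, giving 5 + 1 = 6 stereoisomers in total.

6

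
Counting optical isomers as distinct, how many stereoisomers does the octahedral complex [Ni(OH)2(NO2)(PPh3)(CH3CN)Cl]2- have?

An octahedron has six vertices in three trans pairs; every non-trans pair is cis.
Exhaustive case analysis gives 9 geometric isomers.
Of these, 6 lack any improper symmetry element and so occur as enantiomeric pairs, giving 9 + 6 = 15 stereoisomers in total.

15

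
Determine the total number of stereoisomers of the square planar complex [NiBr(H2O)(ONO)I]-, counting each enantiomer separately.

3

A square has two trans pairs of vertices; adjacent vertices are cis.
Working through the distinct placements yields 3 geometric isomers: (Br/I trans, H2O/ONO trans); (Br/ONO trans, H2O/I trans); (Br/H2O trans, I/ONO trans).
Each arrangement has an internal mirror plane or centre of symmetry, so none is chiral.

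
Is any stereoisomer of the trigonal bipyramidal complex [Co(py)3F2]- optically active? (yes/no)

In a trigonal bipyramid the two axial positions differ from the three equatorial ones.
Systematic placement gives 3 geometric isomers: F both axial; F one axial, one equatorial; F both equatorial.
Each arrangement has an internal mirror plane or centre of symmetry, so none is chiral.

no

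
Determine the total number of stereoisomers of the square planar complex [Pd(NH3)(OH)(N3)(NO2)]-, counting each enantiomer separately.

In a square planar complex each vertex has one trans partner and two cis neighbours.
There are 3 geometric isomers: (N3/NO2 trans, NH3/OH trans); (N3/OH trans, NH3/NO2 trans); (N3/NH3 trans, NO2/OH trans).
Each arrangement has an internal mirror plane or centre of symmetry, so none is chiral.

3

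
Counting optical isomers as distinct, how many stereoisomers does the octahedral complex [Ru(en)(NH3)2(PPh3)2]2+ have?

4

The six octahedral sites form three mutually perpendicular trans pairs.
Each en is bidentate and must span two cis positions.
The distinct arrangements are (3 in all): NH3 trans, PPh3 cis; NH3 cis, PPh3 cis (chiral); NH3 cis, PPh3 trans.
One of these lacks any improper symmetry element and so occurs as an enantiomeric pair, giving 3 + 1 = 4 stereoisomers in total.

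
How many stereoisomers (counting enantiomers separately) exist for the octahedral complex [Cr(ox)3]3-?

2

An octahedron has six vertices in three trans pairs; every non-trans pair is cis.
Each ox is bidentate and must span two cis positions.
Only one geometric arrangement is possible; it has no improper symmetry element, so it exists as a pair of enantiomers (2 stereoisomers).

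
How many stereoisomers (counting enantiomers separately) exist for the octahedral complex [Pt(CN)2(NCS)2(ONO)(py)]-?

8

An octahedron has six vertices in three trans pairs; every non-trans pair is cis.
Systematic placement gives 6 geometric isomers: CN trans, NCS trans; CN trans, NCS cis; CN cis, NCS cis (3 arrangements, 2 chiral); CN cis, NCS trans.
Of these, 2 lack any improper symmetry element and so occur as enantiomeric pairs, giving 6 + 2 = 8 stereoisomers in total.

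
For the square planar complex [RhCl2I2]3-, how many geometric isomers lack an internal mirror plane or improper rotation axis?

0

A square has two trans pairs of vertices; adjacent vertices are cis.
Working through the distinct placements yields 2 geometric isomers: Cl cis; Cl trans.
Each arrangement has an internal mirror plane or centre of symmetry, so none is chiral.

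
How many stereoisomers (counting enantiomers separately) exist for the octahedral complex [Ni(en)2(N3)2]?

3

Each en is bidentate and must span two cis positions.
Systematic placement gives 2 geometric isomers: N3 trans; N3 cis (chiral).
One of these lacks any improper symmetry element and so occurs as an enantiomeric pair, giving 2 + 1 = 3 stereoisomers in total.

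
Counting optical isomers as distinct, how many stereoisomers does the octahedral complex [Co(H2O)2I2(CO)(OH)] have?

8

The six octahedral sites form three mutually perpendicular trans pairs.
The distinct arrangements are (6 in all): H2O cis, I cis (3 arrangements, 2 chiral); H2O cis, I trans; H2O trans, I cis; H2O trans, I trans.
Of these, 2 lack any improper symmetry element and so occur as enantiomeric pairs, giving 6 + 2 = 8 stereoisomers in total.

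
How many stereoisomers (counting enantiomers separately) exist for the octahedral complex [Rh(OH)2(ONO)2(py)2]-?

6

An octahedron has six vertices in three trans pairs; every non-trans pair is cis.
Systematic placement gives 5 geometric isomers: OH trans, ONO trans, py trans; OH trans, ONO cis, py cis; OH cis, ONO cis, py trans; OH cis, ONO cis, py cis (chiral); OH cis, ONO trans, py cis.
One of these lacks any improper symmetry element and so occurs as an enantiomeric pair, giving 5 + 1 = 6 stereoisomers in total.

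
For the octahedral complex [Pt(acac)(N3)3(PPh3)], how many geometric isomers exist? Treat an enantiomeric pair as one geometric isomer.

The six octahedral sites form three mutually perpendicular trans pairs.
Each acac is bidentate and must span two cis positions.
The distinct arrangements are (2 in all): N3 mer; N3 fac.

2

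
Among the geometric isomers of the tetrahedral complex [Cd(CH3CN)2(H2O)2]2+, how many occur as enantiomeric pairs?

All four vertices of a tetrahedron are equivalent and mutually adjacent, so cis/trans isomerism cannot arise.
Only one geometric arrangement is possible.

0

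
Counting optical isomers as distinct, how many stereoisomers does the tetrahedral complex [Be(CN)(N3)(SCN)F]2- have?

Only one geometric arrangement is possible; it has no improper symmetry element, so it exists as a pair of enantiomers (2 stereoisomers).

2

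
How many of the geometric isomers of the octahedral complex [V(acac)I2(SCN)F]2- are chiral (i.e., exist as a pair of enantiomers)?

The six octahedral sites form three mutually perpendicular trans pairs.
Each acac is bidentate and must span two cis positions.
Working through the distinct placements yields 4 geometric isomers: I cis (3 arrangements, 2 chiral); I trans.
Of these, 2 lack any improper symmetry element and so occur as enantiomeric pairs, giving 4 + 2 = 6 stereoisomers in total.

2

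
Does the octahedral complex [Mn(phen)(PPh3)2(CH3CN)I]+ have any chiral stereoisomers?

yes

An octahedron has six vertices in three trans pairs; every non-trans pair is cis.
Each phen is bidentate and must span two cis positions.
The distinct arrangements are (4 in all): PPh3 cis (3 arrangements, 2 chiral); PPh3 trans.
Of these, 2 lack any improper symmetry element and so occur as enantiomeric pairs, giving 4 + 2 = 6 stereoisomers in total.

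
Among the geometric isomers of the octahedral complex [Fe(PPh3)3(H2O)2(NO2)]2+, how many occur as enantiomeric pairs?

0

In an octahedral complex each vertex has one trans partner and four cis neighbours.
There are 3 geometric isomers: PPh3 mer, H2O trans; PPh3 mer, H2O cis; PPh3 fac, H2O cis.
Each arrangement has an internal mirror plane or centre of symmetry, so none is chiral.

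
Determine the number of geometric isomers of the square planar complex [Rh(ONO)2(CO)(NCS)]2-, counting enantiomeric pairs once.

2

There are 2 geometric isomers: ONO cis; ONO trans.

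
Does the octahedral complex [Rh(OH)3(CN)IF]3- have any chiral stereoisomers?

yes

Systematic placement gives 4 geometric isomers: OH mer (3 arrangements); OH fac (chiral).
One of these lacks any improper symmetry element and so occurs as an enantiomeric pair, giving 4 + 1 = 5 stereoisomers in total.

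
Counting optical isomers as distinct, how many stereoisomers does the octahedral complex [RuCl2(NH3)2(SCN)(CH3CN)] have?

8

An octahedron has six vertices in three trans pairs; every non-trans pair is cis.
There are 6 geometric isomers: Cl cis, NH3 cis (3 arrangements, 2 chiral); Cl cis, NH3 trans; Cl trans, NH3 cis; Cl trans, NH3 trans.
Of these, 2 lack any improper symmetry element and so occur as enantiomeric pairs, giving 6 + 2 = 8 stereoisomers in total.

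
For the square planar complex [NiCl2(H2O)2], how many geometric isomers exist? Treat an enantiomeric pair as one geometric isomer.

2

A square has two trans pairs of vertices; adjacent vertices are cis.
Working through the distinct placements yields 2 geometric isomers: Cl cis; Cl trans.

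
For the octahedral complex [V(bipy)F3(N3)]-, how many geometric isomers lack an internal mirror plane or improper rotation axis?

In an octahedral complex each vertex has one trans partner and four cis neighbours.
Each bipy is bidentate and must span two cis positions.
Systematic placement gives 2 geometric isomers: F mer; F fac.
Each arrangement has an internal mirror plane or centre of symmetry, so none is chiral.

0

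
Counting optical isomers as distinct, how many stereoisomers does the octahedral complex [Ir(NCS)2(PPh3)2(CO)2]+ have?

In an octahedral complex each vertex has one trans partner and four cis neighbours.
Working through the distinct placements yields 5 geometric isomers: NCS trans, PPh3 trans, CO trans; NCS cis, PPh3 cis, CO trans; NCS cis, PPh3 trans, CO cis; NCS cis, PPh3 cis, CO cis (chiral); NCS trans, PPh3 cis, CO cis.
One of these lacks any improper symmetry element and so occurs as an enantiomeric pair, giving 5 + 1 = 6 stereoisomers in total.

6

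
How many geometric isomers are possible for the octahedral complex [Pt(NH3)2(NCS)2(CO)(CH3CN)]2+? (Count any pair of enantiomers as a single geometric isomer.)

6

The distinct arrangements are (6 in all): NH3 trans, NCS trans; NH3 cis, NCS cis (3 arrangements, 2 chiral); NH3 trans, NCS cis; NH3 cis, NCS trans.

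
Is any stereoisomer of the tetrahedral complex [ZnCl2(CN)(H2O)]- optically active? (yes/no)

no

Only one geometric arrangement is possible.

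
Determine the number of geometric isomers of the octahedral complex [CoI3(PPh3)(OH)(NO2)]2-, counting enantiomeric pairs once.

An octahedron has six vertices in three trans pairs; every non-trans pair is cis.
There are 4 geometric isomers: I mer (3 arrangements); I fac (chiral).

4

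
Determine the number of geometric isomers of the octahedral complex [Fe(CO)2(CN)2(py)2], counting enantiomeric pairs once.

5

An octahedron has six vertices in three trans pairs; every non-trans pair is cis.
Systematic placement gives 5 geometric isomers: CO trans, CN trans, py trans; CO cis, CN trans, py cis; CO cis, CN cis, py trans; CO cis, CN cis, py cis (chiral); CO trans, CN cis, py cis.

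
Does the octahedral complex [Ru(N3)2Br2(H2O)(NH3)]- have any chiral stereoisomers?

An octahedron has six vertices in three trans pairs; every non-trans pair is cis.
Working through the distinct placements yields 6 geometric isomers: N3 cis, Br trans; N3 trans, Br trans; N3 cis, Br cis (3 arrangements, 2 chiral); N3 trans, Br cis.
Of these, 2 lack any improper symmetry element and so occur as enantiomeric pairs, giving 6 + 2 = 8 stereoisomers in total.

yes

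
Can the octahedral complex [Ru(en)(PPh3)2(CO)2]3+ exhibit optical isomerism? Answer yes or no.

The six octahedral sites form three mutually perpendicular trans pairs.
Each en is bidentate and must span two cis positions.
The distinct arrangements are (3 in all): PPh3 cis, CO trans; PPh3 cis, CO cis (chiral); PPh3 trans, CO cis.
One of these lacks any improper symmetry element and so occurs as an enantiomeric pair, giving 3 + 1 = 4 stereoisomers in total.

yes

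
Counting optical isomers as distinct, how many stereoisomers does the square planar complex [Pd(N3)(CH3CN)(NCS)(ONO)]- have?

3

In a square planar complex each vertex has one trans partner and two cis neighbours.
Systematic placement gives 3 geometric isomers: (CH3CN/NCS trans, N3/ONO trans); (CH3CN/ONO trans, N3/NCS trans); (CH3CN/N3 trans, NCS/ONO trans).
Each arrangement has an internal mirror plane or centre of symmetry, so none is chiral.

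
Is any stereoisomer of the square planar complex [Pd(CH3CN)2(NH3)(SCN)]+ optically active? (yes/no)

A square has two trans pairs of vertices; adjacent vertices are cis.
The distinct arrangements are (2 in all): CH3CN cis; CH3CN trans.
Each arrangement has an internal mirror plane or centre of symmetry, so none is chiral.

no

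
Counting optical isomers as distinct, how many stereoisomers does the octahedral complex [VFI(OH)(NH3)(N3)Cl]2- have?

An octahedron has six vertices in three trans pairs; every non-trans pair is cis.
Placing the ligands in turn and identifying arrangements related by rotation or reflection leaves 15 distinct geometric isomers.
Of these, 15 lack any improper symmetry element and so occur as enantiomeric pairs, giving 15 + 15 = 30 stereoisomers in total.

30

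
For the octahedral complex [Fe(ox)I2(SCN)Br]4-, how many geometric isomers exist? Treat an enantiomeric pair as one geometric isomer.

4

In an octahedral complex each vertex has one trans partner and four cis neighbours.
Each ox is bidentate and must span two cis positions.
The distinct arrangements are (4 in all): I cis (3 arrangements, 2 chiral); I trans.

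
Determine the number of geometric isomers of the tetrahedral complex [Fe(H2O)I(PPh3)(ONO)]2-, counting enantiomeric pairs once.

All four vertices of a tetrahedron are equivalent and mutually adjacent, so cis/trans isomerism cannot arise.
Only one geometric arrangement is possible; it has no improper symmetry element, so it exists as a pair of enantiomers (2 stereoisomers).

1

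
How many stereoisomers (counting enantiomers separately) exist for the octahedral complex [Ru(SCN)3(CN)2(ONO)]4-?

There are 3 geometric isomers: SCN mer, CN trans; SCN mer, CN cis; SCN fac, CN cis.
Each arrangement has an internal mirror plane or centre of symmetry, so none is chiral.

3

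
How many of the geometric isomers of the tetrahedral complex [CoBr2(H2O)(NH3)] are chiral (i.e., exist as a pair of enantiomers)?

0

All four vertices of a tetrahedron are equivalent and mutually adjacent, so cis/trans isomerism cannot arise.
Only one geometric arrangement is possible.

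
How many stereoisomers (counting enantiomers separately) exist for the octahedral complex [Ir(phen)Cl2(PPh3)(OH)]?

6

The six octahedral sites form three mutually perpendicular trans pairs.
Each phen is bidentate and must span two cis positions.
There are 4 geometric isomers: Cl trans; Cl cis (3 arrangements, 2 chiral).
Of these, 2 lack any improper symmetry element and so occur as enantiomeric pairs, giving 4 + 2 = 6 stereoisomers in total.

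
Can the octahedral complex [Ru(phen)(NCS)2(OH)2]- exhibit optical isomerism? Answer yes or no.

yes

The six octahedral sites form three mutually perpendicular trans pairs.
Each phen is bidentate and must span two cis positions.
Working through the distinct placements yields 3 geometric isomers: NCS trans, OH cis; NCS cis, OH cis (chiral); NCS cis, OH trans.
One of these lacks any improper symmetry element and so occurs as an enantiomeric pair, giving 3 + 1 = 4 stereoisomers in total.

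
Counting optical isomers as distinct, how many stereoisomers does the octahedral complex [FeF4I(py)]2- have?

The six octahedral sites form three mutually perpendicular trans pairs.
There are 2 geometric isomers: I and py mutually trans; I and py mutually cis.
Each arrangement has an internal mirror plane or centre of symmetry, so none is chiral.

2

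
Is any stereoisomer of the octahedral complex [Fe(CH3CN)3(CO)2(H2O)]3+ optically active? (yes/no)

no

An octahedron has six vertices in three trans pairs; every non-trans pair is cis.
There are 3 geometric isomers: CH3CN mer, CO cis; CH3CN mer, CO trans; CH3CN fac, CO cis.
Each arrangement has an internal mirror plane or centre of symmetry, so none is chiral.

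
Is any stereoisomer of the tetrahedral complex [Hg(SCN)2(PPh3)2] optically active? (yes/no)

no

Only one geometric arrangement is possible.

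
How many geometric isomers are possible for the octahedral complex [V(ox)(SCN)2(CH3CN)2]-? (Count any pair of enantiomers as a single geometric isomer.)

3

An octahedron has six vertices in three trans pairs; every non-trans pair is cis.
Each ox is bidentate and must span two cis positions.
The distinct arrangements are (3 in all): SCN cis, CH3CN trans; SCN cis, CH3CN cis (chiral); SCN trans, CH3CN cis.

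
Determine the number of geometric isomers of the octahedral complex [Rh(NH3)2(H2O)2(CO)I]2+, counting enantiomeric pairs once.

In an octahedral complex each vertex has one trans partner and four cis neighbours.
The distinct arrangements are (6 in all): NH3 trans, H2O cis; NH3 cis, H2O cis (3 arrangements, 2 chiral); NH3 trans, H2O trans; NH3 cis, H2O trans.

6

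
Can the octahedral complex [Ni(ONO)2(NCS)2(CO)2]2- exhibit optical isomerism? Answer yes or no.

An octahedron has six vertices in three trans pairs; every non-trans pair is cis.
Working through the distinct placements yields 5 geometric isomers: ONO trans, NCS trans, CO trans; ONO cis, NCS cis, CO trans; ONO trans, NCS cis, CO cis; ONO cis, NCS cis, CO cis (chiral); ONO cis, NCS trans, CO cis.
One of these lacks any improper symmetry element and so occurs as an enantiomeric pair, giving 5 + 1 = 6 stereoisomers in total.

yes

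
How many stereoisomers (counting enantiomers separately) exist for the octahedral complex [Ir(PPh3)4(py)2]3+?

Systematic placement gives 2 geometric isomers: py trans; py cis.
Each arrangement has an internal mirror plane or centre of symmetry, so none is chiral.

2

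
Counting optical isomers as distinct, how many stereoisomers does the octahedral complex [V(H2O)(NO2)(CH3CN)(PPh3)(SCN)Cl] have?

In an octahedral complex each vertex has one trans partner and four cis neighbours.
Placing the ligands in turn and identifying arrangements related by rotation or reflection leaves 15 distinct geometric isomers.
Of these, 15 lack any improper symmetry element and so occur as enantiomeric pairs, giving 15 + 15 = 30 stereoisomers in total.

30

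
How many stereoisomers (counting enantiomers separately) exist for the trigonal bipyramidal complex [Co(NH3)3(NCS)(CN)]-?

A trigonal bipyramid has two axial and three equatorial sites, which are chemically inequivalent.
Working through the distinct placements yields 4 geometric isomers: NCS axial, CN axial; NCS equatorial, CN axial; NCS axial, CN equatorial; NCS equatorial, CN equatorial.
Each arrangement has an internal mirror plane or centre of symmetry, so none is chiral.

4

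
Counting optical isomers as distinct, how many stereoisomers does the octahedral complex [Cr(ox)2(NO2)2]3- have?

3

An octahedron has six vertices in three trans pairs; every non-trans pair is cis.
Each ox is bidentate and must span two cis positions.
The distinct arrangements are (2 in all): NO2 trans; NO2 cis (chiral).
One of these lacks any improper symmetry element and so occurs as an enantiomeric pair, giving 2 + 1 = 3 stereoisomers in total.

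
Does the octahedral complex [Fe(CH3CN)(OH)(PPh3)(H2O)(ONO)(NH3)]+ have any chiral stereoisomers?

Systematic enumeration (placing each ligand type in turn and discarding arrangements equivalent by rotation or reflection) gives 15 geometric isomers.
Of these, 15 lack any improper symmetry element and so occur as enantiomeric pairs, giving 15 + 15 = 30 stereoisomers in total.

yes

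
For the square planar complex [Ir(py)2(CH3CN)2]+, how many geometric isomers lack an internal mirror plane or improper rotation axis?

In a square planar complex each vertex has one trans partner and two cis neighbours.
The distinct arrangements are (2 in all): py cis; py trans.
Each arrangement has an internal mirror plane or centre of symmetry, so none is chiral.

0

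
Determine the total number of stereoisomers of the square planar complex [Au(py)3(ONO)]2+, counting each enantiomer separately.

1

In a square planar complex each vertex has one trans partner and two cis neighbours.
Only one geometric arrangement is possible.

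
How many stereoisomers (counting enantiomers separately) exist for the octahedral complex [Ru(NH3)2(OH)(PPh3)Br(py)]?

The six octahedral sites form three mutually perpendicular trans pairs.
Placing the ligands in turn and identifying arrangements related by rotation or reflection leaves 9 distinct geometric isomers.
Of these, 6 lack any improper symmetry element and so occur as enantiomeric pairs, giving 9 + 6 = 15 stereoisomers in total.

15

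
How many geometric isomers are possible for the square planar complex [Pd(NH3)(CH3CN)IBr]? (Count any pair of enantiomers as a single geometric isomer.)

In a square planar complex each vertex has one trans partner and two cis neighbours.
Systematic placement gives 3 geometric isomers: (Br/I trans, CH3CN/NH3 trans); (Br/NH3 trans, CH3CN/I trans); (Br/CH3CN trans, I/NH3 trans).

3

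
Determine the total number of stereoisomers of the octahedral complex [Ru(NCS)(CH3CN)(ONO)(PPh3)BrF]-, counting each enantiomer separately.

In an octahedral complex each vertex has one trans partner and four cis neighbours.
Exhaustive case analysis gives 15 geometric isomers.
Of these, 15 lack any improper symmetry element and so occur as enantiomeric pairs, giving 15 + 15 = 30 stereoisomers in total.

30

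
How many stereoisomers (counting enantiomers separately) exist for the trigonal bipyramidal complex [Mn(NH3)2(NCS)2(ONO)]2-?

Systematic enumeration (placing each ligand type in turn and discarding arrangements equivalent by rotation or reflection) gives 5 geometric isomers.
One of these lacks any improper symmetry element and so occurs as an enantiomeric pair, giving 5 + 1 = 6 stereoisomers in total.

6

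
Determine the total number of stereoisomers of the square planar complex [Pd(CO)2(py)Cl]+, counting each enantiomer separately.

2

A square has two trans pairs of vertices; adjacent vertices are cis.
Working through the distinct placements yields 2 geometric isomers: CO cis; CO trans.
Each arrangement has an internal mirror plane or centre of symmetry, so none is chiral.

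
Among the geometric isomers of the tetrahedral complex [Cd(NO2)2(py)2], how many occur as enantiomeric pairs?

In a tetrahedral complex all four positions are equivalent and every pair of ligands is adjacent — there is no cis/trans distinction.
Only one geometric arrangement is possible.

0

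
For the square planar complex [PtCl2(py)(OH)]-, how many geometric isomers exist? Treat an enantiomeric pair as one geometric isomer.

A square has two trans pairs of vertices; adjacent vertices are cis.
There are 2 geometric isomers: Cl cis; Cl trans.

2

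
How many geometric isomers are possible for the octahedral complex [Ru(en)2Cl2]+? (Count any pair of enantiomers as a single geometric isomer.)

Each en is bidentate and must span two cis positions.
Working through the distinct placements yields 2 geometric isomers: Cl trans; Cl cis (chiral).

2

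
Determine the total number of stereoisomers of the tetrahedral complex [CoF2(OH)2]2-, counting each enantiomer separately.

1

Only one geometric arrangement is possible.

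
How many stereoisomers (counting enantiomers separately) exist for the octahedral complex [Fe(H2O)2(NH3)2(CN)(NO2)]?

8

The distinct arrangements are (6 in all): H2O cis, NH3 cis (3 arrangements, 2 chiral); H2O cis, NH3 trans; H2O trans, NH3 cis; H2O trans, NH3 trans.
Of these, 2 lack any improper symmetry element and so occur as enantiomeric pairs, giving 6 + 2 = 8 stereoisomers in total.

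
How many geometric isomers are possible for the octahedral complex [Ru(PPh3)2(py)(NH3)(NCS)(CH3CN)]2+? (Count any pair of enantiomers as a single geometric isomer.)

9

In an octahedral complex each vertex has one trans partner and four cis neighbours.
Placing the ligands in turn and identifying arrangements related by rotation or reflection leaves 9 distinct geometric isomers.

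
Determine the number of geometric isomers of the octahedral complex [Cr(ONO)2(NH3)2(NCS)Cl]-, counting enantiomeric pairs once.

There are 6 geometric isomers: ONO trans, NH3 trans; ONO cis, NH3 cis (3 arrangements, 2 chiral); ONO trans, NH3 cis; ONO cis, NH3 trans.

6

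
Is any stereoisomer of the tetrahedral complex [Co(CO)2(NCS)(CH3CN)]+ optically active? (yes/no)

no

Only one geometric arrangement is possible.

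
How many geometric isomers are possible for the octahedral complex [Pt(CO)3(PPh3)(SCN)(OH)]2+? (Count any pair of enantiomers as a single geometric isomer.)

An octahedron has six vertices in three trans pairs; every non-trans pair is cis.
Systematic placement gives 4 geometric isomers: CO mer (3 arrangements); CO fac (chiral).

4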